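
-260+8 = -252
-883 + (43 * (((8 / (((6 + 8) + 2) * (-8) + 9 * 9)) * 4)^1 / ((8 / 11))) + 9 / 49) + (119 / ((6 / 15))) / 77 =-919.21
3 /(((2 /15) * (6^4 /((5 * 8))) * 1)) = 25 /36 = 0.69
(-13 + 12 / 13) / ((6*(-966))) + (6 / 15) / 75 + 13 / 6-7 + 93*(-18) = -15812021893 / 9418500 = -1678.83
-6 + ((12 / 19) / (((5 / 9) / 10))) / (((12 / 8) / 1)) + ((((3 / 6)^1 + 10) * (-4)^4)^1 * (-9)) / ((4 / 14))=-1608738 / 19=-84670.42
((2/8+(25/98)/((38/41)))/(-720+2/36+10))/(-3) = 2934/11897249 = 0.00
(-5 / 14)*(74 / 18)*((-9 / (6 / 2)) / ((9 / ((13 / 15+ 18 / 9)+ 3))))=1628 / 567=2.87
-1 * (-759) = 759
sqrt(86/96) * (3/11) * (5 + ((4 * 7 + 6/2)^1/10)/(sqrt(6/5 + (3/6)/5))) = sqrt(129) * (31 * sqrt(130) + 650)/5720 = 1.99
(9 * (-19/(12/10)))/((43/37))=-10545/86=-122.62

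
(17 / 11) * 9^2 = 1377 / 11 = 125.18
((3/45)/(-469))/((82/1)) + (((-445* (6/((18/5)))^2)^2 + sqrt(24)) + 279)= 2* sqrt(6) + 23803237592933/15575490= 1528254.58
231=231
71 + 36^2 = 1367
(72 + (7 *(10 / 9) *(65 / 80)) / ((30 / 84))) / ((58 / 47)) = 151763 / 2088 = 72.68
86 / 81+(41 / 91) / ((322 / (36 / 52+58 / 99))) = 51566143 / 48486438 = 1.06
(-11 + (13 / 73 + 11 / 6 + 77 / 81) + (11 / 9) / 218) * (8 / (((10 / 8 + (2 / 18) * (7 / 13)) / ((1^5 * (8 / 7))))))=-17229032704 / 307291383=-56.07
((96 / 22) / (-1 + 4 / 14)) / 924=-4 / 605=-0.01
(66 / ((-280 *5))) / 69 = -11 / 16100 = -0.00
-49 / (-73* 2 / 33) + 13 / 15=11.94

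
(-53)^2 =2809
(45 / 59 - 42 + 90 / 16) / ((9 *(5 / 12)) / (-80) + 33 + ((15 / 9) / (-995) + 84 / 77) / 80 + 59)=-4415388120 / 11402492633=-0.39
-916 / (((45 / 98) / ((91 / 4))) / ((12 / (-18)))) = 4084444 / 135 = 30255.14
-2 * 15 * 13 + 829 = 439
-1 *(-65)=65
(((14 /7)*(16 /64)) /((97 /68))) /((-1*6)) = -17 /291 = -0.06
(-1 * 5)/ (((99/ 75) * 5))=-25/ 33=-0.76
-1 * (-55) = 55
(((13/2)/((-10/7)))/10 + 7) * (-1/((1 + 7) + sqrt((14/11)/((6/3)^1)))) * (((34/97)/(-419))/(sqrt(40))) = -1309 * sqrt(770)/3332726000 + 14399 * sqrt(10)/416590750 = 0.00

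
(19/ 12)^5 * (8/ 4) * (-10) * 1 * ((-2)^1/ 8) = 12380495/ 248832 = 49.75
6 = 6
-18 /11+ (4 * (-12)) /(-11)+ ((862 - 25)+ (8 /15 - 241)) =98878 /165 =599.26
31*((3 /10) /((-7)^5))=-93 /168070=-0.00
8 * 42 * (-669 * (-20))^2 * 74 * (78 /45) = 7715521981440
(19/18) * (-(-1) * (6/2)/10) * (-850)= -1615/6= -269.17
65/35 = 1.86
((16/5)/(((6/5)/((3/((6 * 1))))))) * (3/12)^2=1/12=0.08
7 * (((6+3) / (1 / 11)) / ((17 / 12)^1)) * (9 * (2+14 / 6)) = 324324 / 17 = 19077.88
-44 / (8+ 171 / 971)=-42724 / 7939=-5.38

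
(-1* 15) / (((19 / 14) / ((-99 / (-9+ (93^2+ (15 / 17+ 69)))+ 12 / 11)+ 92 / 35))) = -23487269 / 573078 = -40.98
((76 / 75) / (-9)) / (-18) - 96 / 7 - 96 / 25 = -149246 / 8505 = -17.55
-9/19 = -0.47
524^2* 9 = 2471184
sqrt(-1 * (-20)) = 2 * sqrt(5) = 4.47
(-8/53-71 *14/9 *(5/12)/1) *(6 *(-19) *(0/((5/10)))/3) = 0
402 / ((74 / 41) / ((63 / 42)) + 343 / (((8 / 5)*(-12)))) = -1582272 / 65579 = -24.13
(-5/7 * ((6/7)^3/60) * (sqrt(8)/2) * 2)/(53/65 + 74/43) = -33540 * sqrt(2)/5673563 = -0.01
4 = 4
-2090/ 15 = -139.33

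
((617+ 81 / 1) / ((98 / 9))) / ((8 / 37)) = 116217 / 392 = 296.47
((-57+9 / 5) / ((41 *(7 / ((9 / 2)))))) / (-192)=207 / 45920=0.00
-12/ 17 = -0.71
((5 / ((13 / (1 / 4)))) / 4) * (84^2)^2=15558480 / 13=1196806.15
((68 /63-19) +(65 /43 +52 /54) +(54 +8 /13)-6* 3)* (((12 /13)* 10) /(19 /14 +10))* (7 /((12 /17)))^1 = 5323017560 /31197231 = 170.62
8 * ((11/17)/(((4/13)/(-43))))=-12298/17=-723.41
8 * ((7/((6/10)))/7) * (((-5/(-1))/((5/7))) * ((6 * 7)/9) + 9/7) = 28520/63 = 452.70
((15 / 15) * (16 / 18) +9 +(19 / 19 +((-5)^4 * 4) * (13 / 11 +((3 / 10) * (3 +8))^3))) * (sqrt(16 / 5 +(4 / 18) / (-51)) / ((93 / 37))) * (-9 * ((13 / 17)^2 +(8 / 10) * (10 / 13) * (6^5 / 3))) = -947908286.53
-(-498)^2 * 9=-2232036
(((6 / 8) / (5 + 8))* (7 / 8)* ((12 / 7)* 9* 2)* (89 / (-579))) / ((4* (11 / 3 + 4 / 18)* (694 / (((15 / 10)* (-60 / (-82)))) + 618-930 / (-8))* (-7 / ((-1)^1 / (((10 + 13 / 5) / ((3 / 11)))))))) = -324405 / 9314274237268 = -0.00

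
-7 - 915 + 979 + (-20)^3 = -7943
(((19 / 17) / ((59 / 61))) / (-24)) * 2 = -1159 / 12036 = -0.10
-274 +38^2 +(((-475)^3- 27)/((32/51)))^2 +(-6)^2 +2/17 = 126967087910651538041/4352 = 29174422773587210.03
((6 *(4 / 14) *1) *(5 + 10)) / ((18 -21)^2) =2.86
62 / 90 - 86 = -3839 / 45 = -85.31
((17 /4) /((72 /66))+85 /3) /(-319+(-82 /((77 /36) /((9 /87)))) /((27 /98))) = -37961 /392688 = -0.10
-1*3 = -3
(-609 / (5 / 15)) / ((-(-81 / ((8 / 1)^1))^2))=12992 / 729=17.82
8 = 8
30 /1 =30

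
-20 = -20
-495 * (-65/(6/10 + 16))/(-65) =-2475/83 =-29.82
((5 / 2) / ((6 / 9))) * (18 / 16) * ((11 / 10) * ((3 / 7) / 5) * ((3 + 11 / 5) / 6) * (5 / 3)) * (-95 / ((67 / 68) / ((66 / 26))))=-1055241 / 7504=-140.62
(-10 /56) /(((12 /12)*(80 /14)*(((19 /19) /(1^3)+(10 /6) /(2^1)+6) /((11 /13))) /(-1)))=33 /9776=0.00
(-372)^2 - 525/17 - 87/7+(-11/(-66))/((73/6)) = 1201765685/8687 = 138340.70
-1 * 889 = -889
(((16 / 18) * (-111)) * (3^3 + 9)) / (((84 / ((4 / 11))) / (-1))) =1184 / 77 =15.38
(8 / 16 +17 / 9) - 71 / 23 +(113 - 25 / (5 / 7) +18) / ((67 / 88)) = 3478109 / 27738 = 125.39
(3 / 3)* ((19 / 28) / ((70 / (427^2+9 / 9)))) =346427 / 196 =1767.48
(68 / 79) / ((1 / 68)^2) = 314432 / 79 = 3980.15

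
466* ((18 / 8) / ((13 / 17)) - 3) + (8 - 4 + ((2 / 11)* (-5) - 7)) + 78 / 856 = -1879121 / 61204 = -30.70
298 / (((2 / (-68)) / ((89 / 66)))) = -450874 / 33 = -13662.85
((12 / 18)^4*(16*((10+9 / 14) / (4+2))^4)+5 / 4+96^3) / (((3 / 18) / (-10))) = -278754485577965 / 5250987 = -53086112.30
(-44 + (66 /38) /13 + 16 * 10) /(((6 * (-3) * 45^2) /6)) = -5737 /300105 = -0.02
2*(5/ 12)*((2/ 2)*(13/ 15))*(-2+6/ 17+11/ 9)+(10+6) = 43219/ 2754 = 15.69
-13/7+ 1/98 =-181/98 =-1.85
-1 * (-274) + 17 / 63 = 17279 / 63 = 274.27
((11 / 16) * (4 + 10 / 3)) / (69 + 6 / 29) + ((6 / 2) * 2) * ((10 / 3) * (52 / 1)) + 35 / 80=100238605 / 96336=1040.51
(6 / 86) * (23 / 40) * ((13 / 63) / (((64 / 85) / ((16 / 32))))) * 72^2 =137241 / 4816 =28.50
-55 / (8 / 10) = -275 / 4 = -68.75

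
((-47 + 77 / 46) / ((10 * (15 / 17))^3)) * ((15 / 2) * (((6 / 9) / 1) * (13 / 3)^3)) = -1500346679 / 55890000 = -26.84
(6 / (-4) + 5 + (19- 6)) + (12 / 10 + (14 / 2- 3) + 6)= 27.70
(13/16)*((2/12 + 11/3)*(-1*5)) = -1495/96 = -15.57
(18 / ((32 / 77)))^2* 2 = 480249 / 128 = 3751.95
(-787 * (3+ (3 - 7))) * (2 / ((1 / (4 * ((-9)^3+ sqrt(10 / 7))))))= -4589784+ 6296 * sqrt(70) / 7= -4582258.84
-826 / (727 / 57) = -47082 / 727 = -64.76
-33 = -33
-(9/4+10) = -12.25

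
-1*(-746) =746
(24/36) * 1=0.67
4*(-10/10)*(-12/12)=4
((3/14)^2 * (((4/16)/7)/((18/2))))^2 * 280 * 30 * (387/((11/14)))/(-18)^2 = 1075/2535456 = 0.00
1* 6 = 6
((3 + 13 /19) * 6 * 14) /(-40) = -147 /19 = -7.74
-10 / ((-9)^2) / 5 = -2 / 81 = -0.02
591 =591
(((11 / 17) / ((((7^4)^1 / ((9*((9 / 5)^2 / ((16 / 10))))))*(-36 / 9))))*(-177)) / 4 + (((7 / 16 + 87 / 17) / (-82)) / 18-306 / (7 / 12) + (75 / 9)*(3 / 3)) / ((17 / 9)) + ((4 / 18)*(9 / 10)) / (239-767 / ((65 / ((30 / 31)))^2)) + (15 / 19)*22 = -13901041172258195661 / 54326212050974080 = -255.88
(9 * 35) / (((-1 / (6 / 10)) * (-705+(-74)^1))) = 189 / 779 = 0.24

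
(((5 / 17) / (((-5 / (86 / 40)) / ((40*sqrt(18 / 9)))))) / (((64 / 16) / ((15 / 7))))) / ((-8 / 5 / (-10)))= -16125*sqrt(2) / 952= -23.95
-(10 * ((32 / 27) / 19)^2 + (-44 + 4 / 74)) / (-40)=-1.10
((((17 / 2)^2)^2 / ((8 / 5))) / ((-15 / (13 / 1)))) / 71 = -1085773 / 27264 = -39.82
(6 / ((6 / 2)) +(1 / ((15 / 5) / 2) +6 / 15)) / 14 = 23 / 105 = 0.22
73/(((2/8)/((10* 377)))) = 1100840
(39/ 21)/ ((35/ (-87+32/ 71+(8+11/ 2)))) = -134849/ 34790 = -3.88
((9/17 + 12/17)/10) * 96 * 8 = 8064/85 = 94.87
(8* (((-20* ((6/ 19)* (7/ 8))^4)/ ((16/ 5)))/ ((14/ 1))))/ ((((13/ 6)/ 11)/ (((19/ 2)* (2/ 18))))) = -2546775/ 22826752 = -0.11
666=666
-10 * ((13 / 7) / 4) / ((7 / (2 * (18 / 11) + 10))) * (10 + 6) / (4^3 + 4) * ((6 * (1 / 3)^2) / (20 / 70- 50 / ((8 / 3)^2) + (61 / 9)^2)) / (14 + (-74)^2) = -28032 / 4367820149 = -0.00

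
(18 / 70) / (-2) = -9 / 70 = -0.13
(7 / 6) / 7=1 / 6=0.17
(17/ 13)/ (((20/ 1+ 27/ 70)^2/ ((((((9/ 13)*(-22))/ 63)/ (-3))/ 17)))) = 15400/ 1032418803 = 0.00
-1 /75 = -0.01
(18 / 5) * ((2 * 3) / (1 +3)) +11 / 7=244 / 35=6.97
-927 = -927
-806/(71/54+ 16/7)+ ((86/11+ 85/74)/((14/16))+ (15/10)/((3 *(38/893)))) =-3130811521/15509956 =-201.86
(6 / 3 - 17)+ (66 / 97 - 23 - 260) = -28840 / 97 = -297.32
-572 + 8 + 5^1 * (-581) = -3469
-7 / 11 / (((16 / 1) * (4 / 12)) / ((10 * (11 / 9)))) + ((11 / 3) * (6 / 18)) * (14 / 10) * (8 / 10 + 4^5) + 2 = 1052453 / 600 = 1754.09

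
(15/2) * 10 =75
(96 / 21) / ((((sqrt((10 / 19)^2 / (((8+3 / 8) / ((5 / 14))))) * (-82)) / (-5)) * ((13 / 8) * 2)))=304 * sqrt(2345) / 18655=0.79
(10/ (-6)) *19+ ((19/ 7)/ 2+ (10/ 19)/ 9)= -72421/ 2394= -30.25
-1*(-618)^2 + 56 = -381868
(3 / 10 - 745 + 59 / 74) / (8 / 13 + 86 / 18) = -16101774 / 116735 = -137.93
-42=-42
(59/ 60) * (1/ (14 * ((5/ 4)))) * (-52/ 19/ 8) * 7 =-767/ 5700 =-0.13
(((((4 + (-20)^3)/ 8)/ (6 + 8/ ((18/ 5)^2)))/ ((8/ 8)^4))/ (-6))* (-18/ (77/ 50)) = -12143925/ 41272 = -294.24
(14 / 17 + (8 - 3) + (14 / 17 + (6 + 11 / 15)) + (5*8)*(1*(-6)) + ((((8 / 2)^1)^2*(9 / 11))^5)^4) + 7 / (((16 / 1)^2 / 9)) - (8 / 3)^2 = 2878400638710658904790506562263421333705817787411 / 131751359007592552201923840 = 21847217822965930567766.19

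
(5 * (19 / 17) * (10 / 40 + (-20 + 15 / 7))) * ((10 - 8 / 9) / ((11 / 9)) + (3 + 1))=-24795 / 22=-1127.05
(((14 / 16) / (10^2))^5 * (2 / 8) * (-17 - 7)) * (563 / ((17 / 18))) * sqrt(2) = -255483207 * sqrt(2) / 1392640000000000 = -0.00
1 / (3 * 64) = 1 / 192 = 0.01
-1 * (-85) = 85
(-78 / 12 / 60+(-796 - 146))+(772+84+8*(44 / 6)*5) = 8289 / 40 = 207.22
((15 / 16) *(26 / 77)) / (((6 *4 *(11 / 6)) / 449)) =87555 / 27104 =3.23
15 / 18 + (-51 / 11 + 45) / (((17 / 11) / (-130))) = -346235 / 102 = -3394.46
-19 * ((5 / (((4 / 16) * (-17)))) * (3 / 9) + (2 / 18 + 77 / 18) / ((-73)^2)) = 12124603 / 1630674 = 7.44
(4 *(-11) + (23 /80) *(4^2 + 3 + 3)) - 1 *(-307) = 10773 /40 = 269.32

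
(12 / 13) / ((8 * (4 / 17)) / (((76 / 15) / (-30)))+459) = 1292 / 626847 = 0.00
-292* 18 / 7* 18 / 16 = -5913 / 7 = -844.71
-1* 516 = -516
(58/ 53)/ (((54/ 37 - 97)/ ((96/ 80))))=-12876/ 936775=-0.01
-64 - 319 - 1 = -384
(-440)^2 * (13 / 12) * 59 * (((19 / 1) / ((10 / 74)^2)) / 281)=38624046032 / 843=45817373.70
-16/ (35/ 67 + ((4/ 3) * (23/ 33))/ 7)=-742896/ 30419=-24.42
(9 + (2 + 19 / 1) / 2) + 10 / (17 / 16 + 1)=1607 / 66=24.35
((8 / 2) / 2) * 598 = 1196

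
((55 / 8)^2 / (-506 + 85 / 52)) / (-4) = 39325 / 1678528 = 0.02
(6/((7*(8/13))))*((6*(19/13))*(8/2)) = 342/7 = 48.86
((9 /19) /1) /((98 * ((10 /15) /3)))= 81 /3724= 0.02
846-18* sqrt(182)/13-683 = 163-18* sqrt(182)/13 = 144.32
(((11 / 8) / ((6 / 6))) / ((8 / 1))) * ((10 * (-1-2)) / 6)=-0.86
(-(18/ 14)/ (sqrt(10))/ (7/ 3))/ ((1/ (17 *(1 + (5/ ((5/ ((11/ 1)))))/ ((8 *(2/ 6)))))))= -18819 *sqrt(10)/ 3920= -15.18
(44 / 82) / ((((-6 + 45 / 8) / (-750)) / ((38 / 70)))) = 167200 / 287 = 582.58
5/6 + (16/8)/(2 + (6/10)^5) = 69965/38958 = 1.80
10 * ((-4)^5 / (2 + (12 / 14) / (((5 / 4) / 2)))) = -179200 / 59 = -3037.29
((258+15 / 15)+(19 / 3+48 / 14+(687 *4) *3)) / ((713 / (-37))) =-6614416 / 14973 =-441.76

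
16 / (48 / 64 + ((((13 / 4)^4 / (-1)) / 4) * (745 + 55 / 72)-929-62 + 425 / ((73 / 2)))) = -86114304 / 117218550631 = -0.00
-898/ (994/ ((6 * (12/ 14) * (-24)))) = 387936/ 3479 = 111.51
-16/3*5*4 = -320/3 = -106.67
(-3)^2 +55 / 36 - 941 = -33497 / 36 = -930.47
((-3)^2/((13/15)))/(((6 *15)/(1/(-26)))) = -3/676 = -0.00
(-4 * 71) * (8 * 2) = -4544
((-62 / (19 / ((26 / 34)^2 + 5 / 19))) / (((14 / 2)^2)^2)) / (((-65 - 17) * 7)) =144336 / 71891757623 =0.00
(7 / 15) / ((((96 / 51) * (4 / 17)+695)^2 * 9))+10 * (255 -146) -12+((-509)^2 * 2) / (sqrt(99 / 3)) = 5878563020622817 / 5453212449015+518162 * sqrt(33) / 33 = 91278.43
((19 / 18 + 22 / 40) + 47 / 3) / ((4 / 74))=115033 / 360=319.54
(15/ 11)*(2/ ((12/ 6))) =15/ 11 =1.36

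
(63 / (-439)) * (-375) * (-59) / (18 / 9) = -1393875 / 878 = -1587.56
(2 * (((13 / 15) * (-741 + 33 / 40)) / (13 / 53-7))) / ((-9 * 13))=-523057 / 322200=-1.62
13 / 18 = 0.72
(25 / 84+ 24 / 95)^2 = 19280881 / 63680400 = 0.30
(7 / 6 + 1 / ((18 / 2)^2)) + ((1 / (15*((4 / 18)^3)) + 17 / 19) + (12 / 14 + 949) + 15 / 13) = 5373174487 / 5601960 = 959.16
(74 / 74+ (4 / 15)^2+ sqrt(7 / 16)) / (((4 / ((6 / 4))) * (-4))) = -0.16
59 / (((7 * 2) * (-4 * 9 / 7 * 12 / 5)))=-295 / 864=-0.34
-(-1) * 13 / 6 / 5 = 13 / 30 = 0.43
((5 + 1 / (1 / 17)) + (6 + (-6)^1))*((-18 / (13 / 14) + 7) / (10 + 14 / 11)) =-19481 / 806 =-24.17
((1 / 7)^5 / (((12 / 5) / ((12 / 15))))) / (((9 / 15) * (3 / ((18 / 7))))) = 10 / 352947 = 0.00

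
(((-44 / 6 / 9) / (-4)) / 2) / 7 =11 / 756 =0.01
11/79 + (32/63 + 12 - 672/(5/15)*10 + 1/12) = -401091841/19908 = -20147.27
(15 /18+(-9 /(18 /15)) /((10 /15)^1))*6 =-125 /2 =-62.50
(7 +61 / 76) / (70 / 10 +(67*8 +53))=0.01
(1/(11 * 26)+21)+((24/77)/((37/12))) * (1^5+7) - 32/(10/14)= -8513991/370370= -22.99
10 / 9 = 1.11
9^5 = 59049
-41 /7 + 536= 3711 /7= 530.14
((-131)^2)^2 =294499921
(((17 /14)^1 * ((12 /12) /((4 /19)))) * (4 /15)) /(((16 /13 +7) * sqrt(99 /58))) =0.14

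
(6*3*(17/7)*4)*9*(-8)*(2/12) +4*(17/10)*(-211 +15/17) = -123448/35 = -3527.09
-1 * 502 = -502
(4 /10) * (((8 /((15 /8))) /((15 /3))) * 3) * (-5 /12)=-32 /75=-0.43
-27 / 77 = -0.35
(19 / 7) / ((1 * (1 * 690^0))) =19 / 7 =2.71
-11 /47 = -0.23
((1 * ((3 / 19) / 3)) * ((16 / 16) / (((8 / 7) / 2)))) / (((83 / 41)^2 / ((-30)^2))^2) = 4005516217500 / 901708099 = 4442.14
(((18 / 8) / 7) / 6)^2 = 9 / 3136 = 0.00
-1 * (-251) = 251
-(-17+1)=16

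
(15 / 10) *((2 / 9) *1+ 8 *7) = 253 / 3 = 84.33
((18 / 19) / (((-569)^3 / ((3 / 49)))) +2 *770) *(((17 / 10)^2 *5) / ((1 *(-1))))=-38165859579171067 / 1715088283790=-22253.00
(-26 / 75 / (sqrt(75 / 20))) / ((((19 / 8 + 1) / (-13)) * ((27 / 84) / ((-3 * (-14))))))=2119936 * sqrt(15) / 91125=90.10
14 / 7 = 2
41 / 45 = 0.91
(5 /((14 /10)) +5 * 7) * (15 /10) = 405 /7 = 57.86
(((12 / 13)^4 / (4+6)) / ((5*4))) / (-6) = -432 / 714025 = -0.00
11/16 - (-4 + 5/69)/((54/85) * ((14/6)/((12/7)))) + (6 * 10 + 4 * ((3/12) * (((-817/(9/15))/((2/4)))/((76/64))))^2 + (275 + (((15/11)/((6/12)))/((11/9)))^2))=3124967696546293/2376058608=1315189.65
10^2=100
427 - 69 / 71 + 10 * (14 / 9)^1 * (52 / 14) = 483.81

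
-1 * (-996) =996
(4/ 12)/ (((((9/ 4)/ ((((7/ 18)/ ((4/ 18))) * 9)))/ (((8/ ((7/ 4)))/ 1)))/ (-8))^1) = -256/ 3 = -85.33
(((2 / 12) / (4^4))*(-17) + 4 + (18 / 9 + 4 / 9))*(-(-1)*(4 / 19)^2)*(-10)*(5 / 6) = -741125 / 311904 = -2.38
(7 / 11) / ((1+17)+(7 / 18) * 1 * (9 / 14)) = 28 / 803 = 0.03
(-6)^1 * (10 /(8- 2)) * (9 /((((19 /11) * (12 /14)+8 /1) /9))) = -6237 /73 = -85.44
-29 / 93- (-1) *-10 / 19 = -1481 / 1767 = -0.84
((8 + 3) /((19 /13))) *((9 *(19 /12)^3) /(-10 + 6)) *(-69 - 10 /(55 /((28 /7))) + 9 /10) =35530703 /7680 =4626.39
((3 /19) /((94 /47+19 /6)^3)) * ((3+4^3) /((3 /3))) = 43416 /566029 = 0.08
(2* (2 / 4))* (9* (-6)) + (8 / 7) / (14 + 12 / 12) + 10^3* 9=939338 / 105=8946.08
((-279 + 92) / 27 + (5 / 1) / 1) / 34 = -26 / 459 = -0.06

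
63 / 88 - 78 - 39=-10233 / 88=-116.28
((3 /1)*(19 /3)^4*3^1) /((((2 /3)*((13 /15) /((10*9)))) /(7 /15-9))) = -250216320 /13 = -19247409.23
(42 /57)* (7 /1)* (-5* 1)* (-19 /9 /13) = 490 /117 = 4.19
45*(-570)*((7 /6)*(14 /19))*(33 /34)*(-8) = 2910600 /17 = 171211.76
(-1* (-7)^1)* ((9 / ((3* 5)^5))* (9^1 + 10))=133 / 84375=0.00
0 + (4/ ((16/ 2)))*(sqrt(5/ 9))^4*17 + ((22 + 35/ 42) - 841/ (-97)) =268135/ 7857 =34.13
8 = 8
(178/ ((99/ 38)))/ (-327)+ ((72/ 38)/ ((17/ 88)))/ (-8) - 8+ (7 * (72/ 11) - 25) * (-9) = -2057820241/ 10456479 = -196.80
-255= -255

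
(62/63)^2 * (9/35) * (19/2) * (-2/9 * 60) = -31.55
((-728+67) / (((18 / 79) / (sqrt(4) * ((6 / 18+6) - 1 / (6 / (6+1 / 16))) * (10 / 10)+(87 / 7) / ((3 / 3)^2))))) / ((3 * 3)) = -404853907 / 54432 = -7437.79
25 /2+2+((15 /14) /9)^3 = 1074401 /74088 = 14.50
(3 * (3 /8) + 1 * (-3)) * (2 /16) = -15 /64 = -0.23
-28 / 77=-4 / 11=-0.36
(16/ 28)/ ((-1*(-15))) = 4/ 105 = 0.04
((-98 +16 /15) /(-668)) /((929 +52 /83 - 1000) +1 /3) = -60341 /29124800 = -0.00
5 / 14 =0.36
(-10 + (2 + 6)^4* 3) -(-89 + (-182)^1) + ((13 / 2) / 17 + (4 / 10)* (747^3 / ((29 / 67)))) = 1899151754443 / 4930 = 385223479.60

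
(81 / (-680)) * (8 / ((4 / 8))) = -162 / 85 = -1.91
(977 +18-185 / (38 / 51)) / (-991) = -28375 / 37658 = -0.75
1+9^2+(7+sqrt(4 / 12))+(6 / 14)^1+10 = sqrt(3) / 3+696 / 7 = 100.01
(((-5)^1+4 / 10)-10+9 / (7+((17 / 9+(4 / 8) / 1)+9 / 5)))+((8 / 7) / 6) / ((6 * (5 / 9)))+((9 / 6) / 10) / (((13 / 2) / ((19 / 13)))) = -163262201 / 11912810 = -13.70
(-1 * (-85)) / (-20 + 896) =85 / 876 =0.10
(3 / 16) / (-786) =-0.00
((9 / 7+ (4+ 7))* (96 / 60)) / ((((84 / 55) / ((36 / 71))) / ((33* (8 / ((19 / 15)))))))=1360.16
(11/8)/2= 11/16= 0.69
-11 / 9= -1.22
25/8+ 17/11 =411/88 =4.67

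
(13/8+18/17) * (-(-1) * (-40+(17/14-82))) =-324.17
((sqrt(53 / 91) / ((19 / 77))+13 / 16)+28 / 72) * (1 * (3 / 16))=173 / 768+33 * sqrt(4823) / 3952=0.81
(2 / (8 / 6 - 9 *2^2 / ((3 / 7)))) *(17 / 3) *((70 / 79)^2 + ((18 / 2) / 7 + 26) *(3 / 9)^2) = -25512427 / 48754692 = -0.52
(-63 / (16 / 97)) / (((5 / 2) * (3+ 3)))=-2037 / 80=-25.46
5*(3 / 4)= 15 / 4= 3.75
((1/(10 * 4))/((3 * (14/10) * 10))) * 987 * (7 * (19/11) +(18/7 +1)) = 28341/3080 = 9.20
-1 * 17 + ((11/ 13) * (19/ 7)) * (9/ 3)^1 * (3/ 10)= -13589/ 910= -14.93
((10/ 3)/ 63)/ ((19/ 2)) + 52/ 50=93866/ 89775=1.05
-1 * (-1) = 1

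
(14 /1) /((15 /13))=182 /15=12.13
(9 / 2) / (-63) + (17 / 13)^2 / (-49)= -1761 / 16562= -0.11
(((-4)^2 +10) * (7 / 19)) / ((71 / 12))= 2184 / 1349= 1.62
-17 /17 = -1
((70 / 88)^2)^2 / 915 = 0.00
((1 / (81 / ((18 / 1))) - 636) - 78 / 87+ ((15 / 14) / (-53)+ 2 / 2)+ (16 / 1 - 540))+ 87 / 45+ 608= -532339279 / 968310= -549.76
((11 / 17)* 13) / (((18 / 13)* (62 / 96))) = 14872 / 1581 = 9.41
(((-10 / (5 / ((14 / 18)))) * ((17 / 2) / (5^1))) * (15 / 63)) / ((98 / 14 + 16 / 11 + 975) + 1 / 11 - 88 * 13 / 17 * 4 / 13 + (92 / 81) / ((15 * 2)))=-143055 / 218770567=-0.00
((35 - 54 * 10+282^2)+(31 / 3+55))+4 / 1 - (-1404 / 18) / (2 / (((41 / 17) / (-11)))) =44363758 / 561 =79079.78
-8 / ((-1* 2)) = 4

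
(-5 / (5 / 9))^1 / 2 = -9 / 2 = -4.50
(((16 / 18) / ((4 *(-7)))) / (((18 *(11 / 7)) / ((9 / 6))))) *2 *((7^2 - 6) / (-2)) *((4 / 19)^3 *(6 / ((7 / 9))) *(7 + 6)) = 35776 / 528143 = 0.07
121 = 121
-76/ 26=-2.92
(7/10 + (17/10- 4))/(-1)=8/5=1.60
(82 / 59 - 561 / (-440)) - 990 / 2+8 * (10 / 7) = -7944577 / 16520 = -480.91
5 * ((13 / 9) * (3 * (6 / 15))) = 26 / 3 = 8.67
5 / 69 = 0.07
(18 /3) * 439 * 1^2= 2634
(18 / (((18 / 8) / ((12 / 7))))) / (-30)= -16 / 35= -0.46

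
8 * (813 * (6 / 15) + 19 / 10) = 13084 / 5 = 2616.80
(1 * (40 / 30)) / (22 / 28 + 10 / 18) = 168 / 169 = 0.99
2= 2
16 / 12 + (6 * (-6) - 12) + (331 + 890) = 3523 / 3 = 1174.33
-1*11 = -11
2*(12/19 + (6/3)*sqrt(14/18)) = 4.79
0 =0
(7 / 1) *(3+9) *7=588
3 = 3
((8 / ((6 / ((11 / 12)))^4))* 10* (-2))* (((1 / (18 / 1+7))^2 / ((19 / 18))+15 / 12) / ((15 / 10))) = -0.07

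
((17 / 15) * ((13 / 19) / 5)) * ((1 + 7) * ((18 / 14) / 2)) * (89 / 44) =59007 / 36575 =1.61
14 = 14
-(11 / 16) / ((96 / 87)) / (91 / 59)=-18821 / 46592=-0.40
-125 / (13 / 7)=-875 / 13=-67.31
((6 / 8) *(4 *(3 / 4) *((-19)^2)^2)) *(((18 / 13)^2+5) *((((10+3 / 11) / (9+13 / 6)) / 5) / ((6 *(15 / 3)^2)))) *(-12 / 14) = -66400764957 / 31138250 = -2132.45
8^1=8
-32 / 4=-8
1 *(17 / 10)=17 / 10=1.70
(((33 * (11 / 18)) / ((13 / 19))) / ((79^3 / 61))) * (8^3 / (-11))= -3263744 / 19228521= -0.17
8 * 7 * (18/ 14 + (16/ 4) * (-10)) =-2168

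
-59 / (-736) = 59 / 736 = 0.08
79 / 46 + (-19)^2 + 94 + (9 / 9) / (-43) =903341 / 1978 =456.69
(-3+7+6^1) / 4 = 5 / 2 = 2.50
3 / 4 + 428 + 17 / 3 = 434.42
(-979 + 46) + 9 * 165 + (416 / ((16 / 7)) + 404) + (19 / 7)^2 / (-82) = 4572123 / 4018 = 1137.91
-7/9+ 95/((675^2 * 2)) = -0.78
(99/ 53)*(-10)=-990/ 53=-18.68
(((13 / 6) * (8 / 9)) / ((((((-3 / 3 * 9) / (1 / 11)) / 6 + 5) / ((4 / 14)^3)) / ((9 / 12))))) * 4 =-832 / 71001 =-0.01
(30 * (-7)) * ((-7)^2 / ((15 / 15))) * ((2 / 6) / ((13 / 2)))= -6860 / 13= -527.69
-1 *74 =-74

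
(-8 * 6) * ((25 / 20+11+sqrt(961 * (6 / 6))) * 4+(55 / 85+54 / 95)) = -13505184 / 1615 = -8362.34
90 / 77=1.17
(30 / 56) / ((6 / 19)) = 95 / 56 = 1.70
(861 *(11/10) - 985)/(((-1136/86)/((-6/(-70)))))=48891/198800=0.25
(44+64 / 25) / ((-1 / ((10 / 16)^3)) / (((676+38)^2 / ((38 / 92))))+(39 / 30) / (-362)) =-12953.20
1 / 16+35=561 / 16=35.06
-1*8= -8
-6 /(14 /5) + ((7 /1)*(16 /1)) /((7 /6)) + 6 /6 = 664 /7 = 94.86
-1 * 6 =-6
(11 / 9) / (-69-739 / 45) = -55 / 3844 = -0.01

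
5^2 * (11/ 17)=275/ 17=16.18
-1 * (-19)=19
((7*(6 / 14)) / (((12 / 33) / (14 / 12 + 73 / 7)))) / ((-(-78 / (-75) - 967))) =133925 / 1352344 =0.10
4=4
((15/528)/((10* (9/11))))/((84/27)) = 1/896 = 0.00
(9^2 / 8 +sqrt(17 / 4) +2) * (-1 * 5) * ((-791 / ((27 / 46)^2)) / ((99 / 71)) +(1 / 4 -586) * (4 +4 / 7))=5461574890 * sqrt(17) / 505197 +264886382165 / 1010394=306735.47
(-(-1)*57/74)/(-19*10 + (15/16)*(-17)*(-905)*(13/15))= 152/2429235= 0.00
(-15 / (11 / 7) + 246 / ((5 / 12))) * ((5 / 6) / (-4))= -10649 / 88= -121.01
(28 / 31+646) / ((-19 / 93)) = -3166.42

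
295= 295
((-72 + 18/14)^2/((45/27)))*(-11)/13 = -1617165/637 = -2538.72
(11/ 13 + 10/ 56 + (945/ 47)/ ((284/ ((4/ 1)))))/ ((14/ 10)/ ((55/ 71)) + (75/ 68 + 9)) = 7427083675/ 67633017907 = 0.11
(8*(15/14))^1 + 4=88/7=12.57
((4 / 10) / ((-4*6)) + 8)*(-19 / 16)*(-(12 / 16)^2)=27303 / 5120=5.33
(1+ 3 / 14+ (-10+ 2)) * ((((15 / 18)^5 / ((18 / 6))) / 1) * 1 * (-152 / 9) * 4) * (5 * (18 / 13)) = 28203125 / 66339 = 425.14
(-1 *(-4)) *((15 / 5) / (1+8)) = 4 / 3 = 1.33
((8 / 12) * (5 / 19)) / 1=10 / 57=0.18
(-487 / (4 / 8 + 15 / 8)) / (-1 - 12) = 3896 / 247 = 15.77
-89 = -89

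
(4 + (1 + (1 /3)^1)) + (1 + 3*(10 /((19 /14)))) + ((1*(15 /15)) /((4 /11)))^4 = 1249513 /14592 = 85.63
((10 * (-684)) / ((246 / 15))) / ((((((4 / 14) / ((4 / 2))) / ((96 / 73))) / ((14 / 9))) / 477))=-8526470400 / 2993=-2848804.01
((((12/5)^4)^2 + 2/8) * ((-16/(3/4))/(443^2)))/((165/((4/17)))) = -110100314176/645091927734375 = -0.00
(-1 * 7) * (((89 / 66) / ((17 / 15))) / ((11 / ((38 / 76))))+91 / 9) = -5269271 / 74052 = -71.16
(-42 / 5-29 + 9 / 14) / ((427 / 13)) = -33449 / 29890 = -1.12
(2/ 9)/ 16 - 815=-58679/ 72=-814.99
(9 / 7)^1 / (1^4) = 1.29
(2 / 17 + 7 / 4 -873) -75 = -64337 / 68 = -946.13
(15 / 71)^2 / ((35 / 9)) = 405 / 35287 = 0.01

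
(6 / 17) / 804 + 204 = 464713 / 2278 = 204.00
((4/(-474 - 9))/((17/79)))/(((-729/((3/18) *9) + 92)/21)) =158/77027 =0.00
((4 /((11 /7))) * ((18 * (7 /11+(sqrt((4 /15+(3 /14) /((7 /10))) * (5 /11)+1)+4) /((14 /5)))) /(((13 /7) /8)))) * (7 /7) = 480 * sqrt(67254) /1573+641088 /1573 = 486.69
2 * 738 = 1476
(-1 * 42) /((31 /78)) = -3276 /31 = -105.68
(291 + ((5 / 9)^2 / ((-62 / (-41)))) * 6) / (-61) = -244592 / 51057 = -4.79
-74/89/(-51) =74/4539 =0.02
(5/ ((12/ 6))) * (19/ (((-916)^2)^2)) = 95/ 1408029942272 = 0.00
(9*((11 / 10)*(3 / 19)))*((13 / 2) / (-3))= -1287 / 380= -3.39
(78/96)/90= 0.01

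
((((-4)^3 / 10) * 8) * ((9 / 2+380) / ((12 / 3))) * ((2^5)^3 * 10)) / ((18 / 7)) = -5644484608 / 9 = -627164956.44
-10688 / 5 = -2137.60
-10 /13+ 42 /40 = 73 /260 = 0.28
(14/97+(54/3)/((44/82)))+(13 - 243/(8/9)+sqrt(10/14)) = -1934985/8536+sqrt(35)/7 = -225.84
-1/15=-0.07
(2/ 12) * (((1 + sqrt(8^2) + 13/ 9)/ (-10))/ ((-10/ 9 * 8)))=0.02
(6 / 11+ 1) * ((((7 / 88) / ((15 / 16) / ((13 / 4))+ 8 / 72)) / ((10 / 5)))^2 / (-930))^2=49991146569 / 284999621699931212800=0.00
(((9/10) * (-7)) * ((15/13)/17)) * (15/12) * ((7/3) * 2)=-2205/884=-2.49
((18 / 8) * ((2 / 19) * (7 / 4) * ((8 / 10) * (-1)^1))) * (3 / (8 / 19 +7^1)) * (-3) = 189 / 470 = 0.40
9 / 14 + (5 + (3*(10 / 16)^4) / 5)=164417 / 28672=5.73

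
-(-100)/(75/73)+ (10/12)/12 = 7013/72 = 97.40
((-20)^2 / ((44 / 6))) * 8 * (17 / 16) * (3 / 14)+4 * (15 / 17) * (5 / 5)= 134670 / 1309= 102.88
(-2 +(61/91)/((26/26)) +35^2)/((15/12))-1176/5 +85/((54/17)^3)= 10695165575/14329224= 746.39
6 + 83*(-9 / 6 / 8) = -153 / 16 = -9.56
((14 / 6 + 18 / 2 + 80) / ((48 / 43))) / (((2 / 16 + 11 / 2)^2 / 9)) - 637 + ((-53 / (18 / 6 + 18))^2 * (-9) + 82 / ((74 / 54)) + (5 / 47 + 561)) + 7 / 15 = -8565936097 / 172552275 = -49.64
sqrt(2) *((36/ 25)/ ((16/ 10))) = 9 *sqrt(2)/ 10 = 1.27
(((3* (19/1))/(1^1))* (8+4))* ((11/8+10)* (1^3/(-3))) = -5187/2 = -2593.50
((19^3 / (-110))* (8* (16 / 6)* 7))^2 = 2360574125056 / 27225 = 86706120.30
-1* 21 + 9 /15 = -102 /5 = -20.40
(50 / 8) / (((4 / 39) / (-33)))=-32175 / 16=-2010.94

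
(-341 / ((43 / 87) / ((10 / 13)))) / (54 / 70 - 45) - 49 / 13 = 1186969 / 144222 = 8.23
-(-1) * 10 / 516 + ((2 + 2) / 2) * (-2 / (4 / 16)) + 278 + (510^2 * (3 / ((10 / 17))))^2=453984225333401 / 258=1759628780362.02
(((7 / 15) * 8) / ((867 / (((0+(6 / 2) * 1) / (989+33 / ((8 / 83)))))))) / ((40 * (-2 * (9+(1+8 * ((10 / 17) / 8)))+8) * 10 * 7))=-1 / 3802407000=-0.00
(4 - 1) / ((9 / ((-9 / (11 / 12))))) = -36 / 11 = -3.27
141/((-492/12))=-141/41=-3.44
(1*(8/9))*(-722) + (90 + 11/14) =-69425/126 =-550.99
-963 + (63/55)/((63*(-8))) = -423721/440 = -963.00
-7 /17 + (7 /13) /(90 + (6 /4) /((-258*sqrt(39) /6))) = -255827639 /630456169 + 86*sqrt(39) /1446340623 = -0.41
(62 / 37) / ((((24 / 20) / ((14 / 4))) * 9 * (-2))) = -1085 / 3996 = -0.27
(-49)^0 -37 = -36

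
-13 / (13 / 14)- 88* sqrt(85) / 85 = -14- 88* sqrt(85) / 85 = -23.54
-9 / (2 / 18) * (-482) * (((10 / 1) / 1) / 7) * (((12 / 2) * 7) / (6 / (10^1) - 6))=-433800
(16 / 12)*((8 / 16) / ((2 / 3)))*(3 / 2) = 3 / 2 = 1.50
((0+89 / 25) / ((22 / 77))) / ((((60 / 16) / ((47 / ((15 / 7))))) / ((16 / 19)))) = 6558944 / 106875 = 61.37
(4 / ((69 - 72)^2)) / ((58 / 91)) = 182 / 261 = 0.70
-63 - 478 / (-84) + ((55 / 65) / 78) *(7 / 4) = -1626593 / 28392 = -57.29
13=13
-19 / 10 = -1.90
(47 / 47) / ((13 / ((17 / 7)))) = 17 / 91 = 0.19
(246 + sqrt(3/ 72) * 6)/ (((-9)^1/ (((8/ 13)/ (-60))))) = sqrt(6)/ 1755 + 164/ 585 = 0.28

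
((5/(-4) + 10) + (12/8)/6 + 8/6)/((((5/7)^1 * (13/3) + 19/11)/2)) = 2387/557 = 4.29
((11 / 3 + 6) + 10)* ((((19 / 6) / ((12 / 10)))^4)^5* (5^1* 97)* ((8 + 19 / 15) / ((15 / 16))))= 25284062241475.95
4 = 4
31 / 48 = 0.65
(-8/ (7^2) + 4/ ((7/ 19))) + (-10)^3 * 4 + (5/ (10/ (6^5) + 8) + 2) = -6077061642/ 1524341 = -3986.68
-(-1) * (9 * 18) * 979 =158598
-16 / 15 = -1.07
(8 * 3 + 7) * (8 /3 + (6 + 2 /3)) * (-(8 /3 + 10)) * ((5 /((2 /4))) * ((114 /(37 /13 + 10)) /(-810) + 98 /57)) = -2540729744 /40581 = -62608.85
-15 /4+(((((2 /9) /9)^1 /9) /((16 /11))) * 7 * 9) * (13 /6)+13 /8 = -7261 /3888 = -1.87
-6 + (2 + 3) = -1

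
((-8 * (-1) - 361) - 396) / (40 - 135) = 7.88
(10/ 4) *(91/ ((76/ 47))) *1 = 21385/ 152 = 140.69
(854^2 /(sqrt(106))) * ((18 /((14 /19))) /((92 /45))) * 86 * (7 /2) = 60329931165 * sqrt(106) /2438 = 254772213.99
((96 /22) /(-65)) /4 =-12 /715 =-0.02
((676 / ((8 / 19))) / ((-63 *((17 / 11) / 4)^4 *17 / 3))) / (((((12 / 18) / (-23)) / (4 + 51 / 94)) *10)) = 1055331010448 / 333666395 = 3162.83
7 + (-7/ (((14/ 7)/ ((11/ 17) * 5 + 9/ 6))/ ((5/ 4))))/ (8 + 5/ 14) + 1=87851/ 15912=5.52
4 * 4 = 16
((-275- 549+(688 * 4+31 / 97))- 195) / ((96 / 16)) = 28022 / 97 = 288.89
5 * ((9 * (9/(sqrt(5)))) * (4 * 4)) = 1296 * sqrt(5) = 2897.94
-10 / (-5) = 2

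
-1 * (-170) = 170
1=1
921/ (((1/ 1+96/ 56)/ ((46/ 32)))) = 487.77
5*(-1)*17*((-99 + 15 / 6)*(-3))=-49215 / 2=-24607.50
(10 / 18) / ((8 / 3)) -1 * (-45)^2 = -48595 / 24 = -2024.79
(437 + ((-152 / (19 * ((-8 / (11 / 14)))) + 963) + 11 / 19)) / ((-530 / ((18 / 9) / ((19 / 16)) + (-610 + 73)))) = 541624639 / 382660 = 1415.42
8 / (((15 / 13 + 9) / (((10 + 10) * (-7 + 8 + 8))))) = 1560 / 11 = 141.82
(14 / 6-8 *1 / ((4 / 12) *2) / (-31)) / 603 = 253 / 56079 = 0.00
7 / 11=0.64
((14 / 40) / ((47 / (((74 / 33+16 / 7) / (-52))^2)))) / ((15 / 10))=273529 / 7265938680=0.00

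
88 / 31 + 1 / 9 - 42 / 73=48361 / 20367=2.37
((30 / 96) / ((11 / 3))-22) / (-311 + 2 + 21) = 0.08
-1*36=-36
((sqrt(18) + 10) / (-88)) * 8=-10 / 11 - 3 * sqrt(2) / 11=-1.29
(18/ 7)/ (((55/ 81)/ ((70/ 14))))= 18.94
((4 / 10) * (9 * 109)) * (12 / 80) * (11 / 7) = 32373 / 350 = 92.49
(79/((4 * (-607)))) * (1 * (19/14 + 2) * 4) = -3713/8498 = -0.44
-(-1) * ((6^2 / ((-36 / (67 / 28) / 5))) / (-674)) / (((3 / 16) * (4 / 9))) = 1005 / 4718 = 0.21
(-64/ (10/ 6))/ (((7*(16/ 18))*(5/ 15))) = -648/ 35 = -18.51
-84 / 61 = -1.38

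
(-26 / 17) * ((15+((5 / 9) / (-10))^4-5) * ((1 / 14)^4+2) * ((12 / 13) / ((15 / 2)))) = -8961809657 / 2380447440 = -3.76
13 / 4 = 3.25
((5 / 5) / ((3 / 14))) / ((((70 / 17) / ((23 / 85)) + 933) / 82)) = 26404 / 65427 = 0.40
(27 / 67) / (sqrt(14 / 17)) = 27 * sqrt(238) / 938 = 0.44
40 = 40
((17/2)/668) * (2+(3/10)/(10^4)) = 3400051/133600000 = 0.03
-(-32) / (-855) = -32 / 855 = -0.04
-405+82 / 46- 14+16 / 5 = -47612 / 115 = -414.02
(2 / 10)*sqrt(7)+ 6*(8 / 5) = sqrt(7) / 5+ 48 / 5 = 10.13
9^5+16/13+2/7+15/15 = 5373688/91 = 59051.52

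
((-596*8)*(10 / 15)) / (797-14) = -9536 / 2349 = -4.06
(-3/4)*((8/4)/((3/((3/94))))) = -3/188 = -0.02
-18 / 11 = -1.64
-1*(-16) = 16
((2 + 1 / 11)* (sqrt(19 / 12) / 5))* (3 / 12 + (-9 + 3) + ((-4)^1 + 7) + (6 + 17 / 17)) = 391* sqrt(57) / 1320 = 2.24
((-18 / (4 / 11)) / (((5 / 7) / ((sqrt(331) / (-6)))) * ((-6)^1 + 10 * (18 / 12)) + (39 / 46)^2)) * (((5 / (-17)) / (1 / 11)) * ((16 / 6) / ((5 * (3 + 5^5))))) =-824435920 * sqrt(331) / 1030712587349 -15256467226 / 3092137762047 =-0.02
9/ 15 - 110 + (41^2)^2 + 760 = 2826411.60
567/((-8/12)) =-1701/2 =-850.50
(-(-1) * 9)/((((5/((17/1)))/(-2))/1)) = -306/5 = -61.20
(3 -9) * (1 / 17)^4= -6 / 83521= -0.00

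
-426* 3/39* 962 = -31524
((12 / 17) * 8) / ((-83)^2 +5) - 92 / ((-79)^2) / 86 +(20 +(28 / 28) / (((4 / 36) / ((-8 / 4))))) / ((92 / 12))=31529698544 / 120564493017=0.26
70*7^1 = 490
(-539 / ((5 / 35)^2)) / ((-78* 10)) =26411 / 780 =33.86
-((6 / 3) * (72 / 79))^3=-2985984 / 493039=-6.06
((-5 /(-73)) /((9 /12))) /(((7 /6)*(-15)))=-8 /1533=-0.01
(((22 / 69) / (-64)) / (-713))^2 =0.00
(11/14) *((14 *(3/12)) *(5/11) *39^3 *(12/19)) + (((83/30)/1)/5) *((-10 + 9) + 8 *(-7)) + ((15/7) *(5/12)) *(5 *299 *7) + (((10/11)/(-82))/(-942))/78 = 220928262490064/3935099025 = 56143.00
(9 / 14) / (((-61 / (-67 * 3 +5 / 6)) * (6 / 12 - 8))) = -1201 / 4270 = -0.28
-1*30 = -30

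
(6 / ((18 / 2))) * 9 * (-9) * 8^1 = -432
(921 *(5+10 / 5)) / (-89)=-6447 / 89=-72.44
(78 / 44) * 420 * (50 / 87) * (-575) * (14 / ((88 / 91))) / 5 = -2499826875 / 3509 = -712404.35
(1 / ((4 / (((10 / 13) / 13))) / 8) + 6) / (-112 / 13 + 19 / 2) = 2068 / 299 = 6.92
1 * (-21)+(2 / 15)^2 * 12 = -1559 / 75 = -20.79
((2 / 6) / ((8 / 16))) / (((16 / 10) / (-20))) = -25 / 3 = -8.33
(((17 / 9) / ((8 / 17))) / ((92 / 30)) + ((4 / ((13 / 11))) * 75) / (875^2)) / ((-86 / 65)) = -575436353 / 581532000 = -0.99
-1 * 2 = -2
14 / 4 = 7 / 2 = 3.50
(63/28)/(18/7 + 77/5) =0.13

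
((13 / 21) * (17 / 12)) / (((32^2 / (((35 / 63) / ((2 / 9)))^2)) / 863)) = 4.62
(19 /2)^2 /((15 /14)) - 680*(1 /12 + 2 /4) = -9373 /30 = -312.43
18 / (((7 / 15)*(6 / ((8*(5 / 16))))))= 225 / 14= 16.07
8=8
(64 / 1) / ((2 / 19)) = 608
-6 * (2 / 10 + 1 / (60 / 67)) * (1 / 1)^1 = -79 / 10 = -7.90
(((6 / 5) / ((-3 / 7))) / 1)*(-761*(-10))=-21308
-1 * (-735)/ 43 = 735/ 43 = 17.09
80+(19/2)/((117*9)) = 80.01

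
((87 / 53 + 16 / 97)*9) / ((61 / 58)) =4847814 / 313601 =15.46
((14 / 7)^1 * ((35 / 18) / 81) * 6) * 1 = 70 / 243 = 0.29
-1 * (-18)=18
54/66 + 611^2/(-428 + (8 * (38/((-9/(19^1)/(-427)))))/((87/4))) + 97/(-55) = 331521151/11152460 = 29.73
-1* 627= -627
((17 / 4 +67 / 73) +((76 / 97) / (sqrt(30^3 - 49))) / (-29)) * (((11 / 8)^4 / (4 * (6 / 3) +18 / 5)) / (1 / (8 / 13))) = 110466345 / 112726016 - 1390895 * sqrt(26951) / 7316879987456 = 0.98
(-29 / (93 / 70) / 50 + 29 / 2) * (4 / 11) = 2378 / 465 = 5.11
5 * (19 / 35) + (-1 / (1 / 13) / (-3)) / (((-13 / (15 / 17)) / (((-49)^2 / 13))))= -79836 / 1547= -51.61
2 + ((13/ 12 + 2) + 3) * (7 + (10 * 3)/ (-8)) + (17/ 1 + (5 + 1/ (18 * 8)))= 394/ 9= 43.78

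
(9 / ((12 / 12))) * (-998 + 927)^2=45369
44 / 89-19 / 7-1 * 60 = -38763 / 623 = -62.22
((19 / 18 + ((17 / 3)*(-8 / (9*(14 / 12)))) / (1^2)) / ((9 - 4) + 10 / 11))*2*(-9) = 4521 / 455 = 9.94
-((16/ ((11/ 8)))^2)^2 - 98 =-269870274/ 14641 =-18432.50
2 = 2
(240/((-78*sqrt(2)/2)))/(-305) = 0.01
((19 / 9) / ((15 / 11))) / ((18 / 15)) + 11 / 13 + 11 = 27665 / 2106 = 13.14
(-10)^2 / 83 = 100 / 83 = 1.20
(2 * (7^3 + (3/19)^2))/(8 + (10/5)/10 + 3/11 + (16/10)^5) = 4256725000/117631489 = 36.19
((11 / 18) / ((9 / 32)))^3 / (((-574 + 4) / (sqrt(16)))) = -10903552 / 151460685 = -0.07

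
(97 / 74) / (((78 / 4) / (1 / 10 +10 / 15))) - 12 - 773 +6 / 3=-33893839 / 43290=-782.95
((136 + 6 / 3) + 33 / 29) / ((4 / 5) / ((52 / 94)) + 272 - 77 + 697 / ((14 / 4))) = 1835925 / 5219797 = 0.35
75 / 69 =25 / 23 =1.09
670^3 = 300763000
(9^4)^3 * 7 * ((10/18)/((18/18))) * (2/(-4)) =-549168543157.50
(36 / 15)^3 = 1728 / 125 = 13.82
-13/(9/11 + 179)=-143/1978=-0.07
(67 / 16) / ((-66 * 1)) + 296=312509 / 1056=295.94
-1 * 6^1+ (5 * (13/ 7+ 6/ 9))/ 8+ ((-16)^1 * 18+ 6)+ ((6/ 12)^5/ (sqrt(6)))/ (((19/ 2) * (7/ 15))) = -286.42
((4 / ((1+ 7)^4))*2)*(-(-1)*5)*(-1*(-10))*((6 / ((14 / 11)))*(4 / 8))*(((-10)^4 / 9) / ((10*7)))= 34375 / 9408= 3.65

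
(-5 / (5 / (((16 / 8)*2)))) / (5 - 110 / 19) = 76 / 15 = 5.07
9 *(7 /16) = 63 /16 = 3.94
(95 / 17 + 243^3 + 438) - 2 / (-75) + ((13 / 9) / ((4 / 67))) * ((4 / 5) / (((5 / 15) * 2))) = 12196972701 / 850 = 14349379.65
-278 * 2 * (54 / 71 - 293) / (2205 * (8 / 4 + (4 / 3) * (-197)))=-5768222 / 20404335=-0.28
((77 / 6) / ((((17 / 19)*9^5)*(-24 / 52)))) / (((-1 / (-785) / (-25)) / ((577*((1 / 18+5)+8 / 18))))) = 2369004262625 / 72275976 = 32777.20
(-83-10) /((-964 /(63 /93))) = 63 /964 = 0.07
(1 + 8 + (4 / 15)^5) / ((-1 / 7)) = -47847793 / 759375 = -63.01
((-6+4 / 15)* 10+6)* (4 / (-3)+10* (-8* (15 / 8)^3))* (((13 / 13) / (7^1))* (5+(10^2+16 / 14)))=411512.17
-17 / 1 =-17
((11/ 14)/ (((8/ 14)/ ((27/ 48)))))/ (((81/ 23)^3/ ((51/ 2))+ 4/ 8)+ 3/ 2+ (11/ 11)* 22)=6825687/ 226919680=0.03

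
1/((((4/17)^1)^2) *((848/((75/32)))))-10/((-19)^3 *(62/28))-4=-364604116601/92318408704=-3.95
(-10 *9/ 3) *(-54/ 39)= 540/ 13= 41.54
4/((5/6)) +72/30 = 36/5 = 7.20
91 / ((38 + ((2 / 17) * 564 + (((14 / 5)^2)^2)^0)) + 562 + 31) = 221 / 1696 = 0.13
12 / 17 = 0.71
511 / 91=73 / 13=5.62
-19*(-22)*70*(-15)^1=-438900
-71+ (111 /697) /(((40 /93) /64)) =-164851 /3485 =-47.30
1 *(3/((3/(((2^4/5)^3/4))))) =1024/125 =8.19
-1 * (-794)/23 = 794/23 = 34.52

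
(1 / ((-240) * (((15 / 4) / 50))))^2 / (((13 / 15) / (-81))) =-15 / 52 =-0.29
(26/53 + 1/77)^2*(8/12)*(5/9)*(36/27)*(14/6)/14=9384500/449673147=0.02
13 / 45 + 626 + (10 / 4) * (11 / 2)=115207 / 180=640.04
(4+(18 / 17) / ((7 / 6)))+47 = 6177 / 119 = 51.91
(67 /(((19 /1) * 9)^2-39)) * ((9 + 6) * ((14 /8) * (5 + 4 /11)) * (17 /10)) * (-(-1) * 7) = 3292849 /856592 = 3.84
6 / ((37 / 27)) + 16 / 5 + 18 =4732 / 185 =25.58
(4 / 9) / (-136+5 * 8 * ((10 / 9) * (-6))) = -1 / 906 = -0.00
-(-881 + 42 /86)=37862 /43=880.51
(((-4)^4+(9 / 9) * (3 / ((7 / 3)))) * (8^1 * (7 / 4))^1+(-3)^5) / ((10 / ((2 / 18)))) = 3359 / 90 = 37.32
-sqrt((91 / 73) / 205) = -sqrt(1361815) / 14965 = -0.08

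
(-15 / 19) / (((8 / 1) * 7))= -15 / 1064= -0.01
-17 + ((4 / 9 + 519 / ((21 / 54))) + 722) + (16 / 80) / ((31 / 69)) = 2040.46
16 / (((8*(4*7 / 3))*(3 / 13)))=13 / 14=0.93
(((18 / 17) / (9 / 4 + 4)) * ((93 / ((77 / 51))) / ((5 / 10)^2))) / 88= 10044 / 21175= 0.47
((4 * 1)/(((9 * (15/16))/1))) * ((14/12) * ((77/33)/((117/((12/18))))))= 3136/426465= 0.01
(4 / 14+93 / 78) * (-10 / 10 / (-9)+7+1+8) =39005 / 1638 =23.81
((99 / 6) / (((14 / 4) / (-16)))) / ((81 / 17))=-2992 / 189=-15.83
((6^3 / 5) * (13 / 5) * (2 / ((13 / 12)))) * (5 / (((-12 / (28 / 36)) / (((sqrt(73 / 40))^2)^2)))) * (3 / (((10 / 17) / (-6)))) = 17122077 / 2500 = 6848.83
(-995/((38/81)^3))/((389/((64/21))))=-1410090120/18677057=-75.50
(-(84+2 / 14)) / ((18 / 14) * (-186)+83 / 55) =32395 / 91489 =0.35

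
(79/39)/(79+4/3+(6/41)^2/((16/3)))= 531196/21067345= 0.03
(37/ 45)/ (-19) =-37/ 855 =-0.04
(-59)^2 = 3481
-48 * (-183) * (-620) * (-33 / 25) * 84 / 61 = 49496832 / 5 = 9899366.40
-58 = -58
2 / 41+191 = 7833 / 41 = 191.05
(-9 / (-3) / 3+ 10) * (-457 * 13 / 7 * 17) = -1110967 / 7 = -158709.57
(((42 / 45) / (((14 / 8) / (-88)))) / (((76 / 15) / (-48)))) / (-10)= -4224 / 95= -44.46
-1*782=-782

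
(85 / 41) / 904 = 85 / 37064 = 0.00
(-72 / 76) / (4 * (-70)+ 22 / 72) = 648 / 191311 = 0.00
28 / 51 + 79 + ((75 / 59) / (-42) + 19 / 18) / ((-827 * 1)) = 4156952434 / 52257303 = 79.55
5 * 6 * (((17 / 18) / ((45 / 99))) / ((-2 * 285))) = -187 / 1710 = -0.11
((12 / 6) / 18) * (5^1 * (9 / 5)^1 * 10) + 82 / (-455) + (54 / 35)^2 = 194288 / 15925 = 12.20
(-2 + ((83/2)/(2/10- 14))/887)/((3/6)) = -245227/61203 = -4.01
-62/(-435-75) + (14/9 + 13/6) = 5881/1530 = 3.84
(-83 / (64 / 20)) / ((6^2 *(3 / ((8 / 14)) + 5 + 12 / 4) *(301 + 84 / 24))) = -415 / 2323944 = -0.00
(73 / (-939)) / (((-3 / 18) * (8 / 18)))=657 / 626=1.05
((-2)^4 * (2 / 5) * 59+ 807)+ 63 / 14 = 11891 / 10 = 1189.10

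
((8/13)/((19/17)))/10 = 68/1235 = 0.06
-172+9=-163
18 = 18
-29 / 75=-0.39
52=52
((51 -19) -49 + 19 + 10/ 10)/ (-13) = -3/ 13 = -0.23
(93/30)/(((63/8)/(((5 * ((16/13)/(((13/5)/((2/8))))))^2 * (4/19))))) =992000/34187517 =0.03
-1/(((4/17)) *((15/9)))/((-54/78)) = 221/60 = 3.68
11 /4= 2.75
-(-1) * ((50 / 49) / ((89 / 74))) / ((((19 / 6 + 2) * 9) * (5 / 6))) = 2960 / 135191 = 0.02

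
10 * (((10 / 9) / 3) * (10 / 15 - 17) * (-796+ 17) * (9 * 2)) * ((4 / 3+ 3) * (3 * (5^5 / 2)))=17229965277.78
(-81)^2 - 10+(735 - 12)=7274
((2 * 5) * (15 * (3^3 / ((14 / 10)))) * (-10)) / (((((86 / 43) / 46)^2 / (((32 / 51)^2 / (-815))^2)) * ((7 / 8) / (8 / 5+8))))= -4260070686720 / 108734403001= -39.18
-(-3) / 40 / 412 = 3 / 16480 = 0.00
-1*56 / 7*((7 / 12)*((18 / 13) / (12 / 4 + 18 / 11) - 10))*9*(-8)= -720384 / 221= -3259.66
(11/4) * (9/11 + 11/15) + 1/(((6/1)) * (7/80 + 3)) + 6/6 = 6571/1235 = 5.32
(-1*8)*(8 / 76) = -16 / 19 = -0.84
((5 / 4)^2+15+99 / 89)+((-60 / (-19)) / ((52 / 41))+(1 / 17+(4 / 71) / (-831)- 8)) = 4312316160767 / 352789163376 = 12.22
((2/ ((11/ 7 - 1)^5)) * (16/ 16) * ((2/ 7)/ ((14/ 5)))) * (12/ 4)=5145/ 512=10.05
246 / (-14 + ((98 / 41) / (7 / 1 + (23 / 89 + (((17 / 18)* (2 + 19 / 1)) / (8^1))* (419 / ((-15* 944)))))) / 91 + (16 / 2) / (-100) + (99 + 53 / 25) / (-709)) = -168353696321095675 / 9730958427669728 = -17.30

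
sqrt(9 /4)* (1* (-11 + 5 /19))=-306 /19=-16.11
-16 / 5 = -3.20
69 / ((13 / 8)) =552 / 13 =42.46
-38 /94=-0.40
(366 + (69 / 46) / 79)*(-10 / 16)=-289155 / 1264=-228.76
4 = 4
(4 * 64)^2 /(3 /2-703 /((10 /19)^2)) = -6553600 /253633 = -25.84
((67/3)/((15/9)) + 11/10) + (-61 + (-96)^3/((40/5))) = -110638.50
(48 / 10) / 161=24 / 805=0.03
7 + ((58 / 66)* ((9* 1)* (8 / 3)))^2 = 54671 / 121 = 451.83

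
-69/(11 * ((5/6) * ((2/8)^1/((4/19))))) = -6624/1045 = -6.34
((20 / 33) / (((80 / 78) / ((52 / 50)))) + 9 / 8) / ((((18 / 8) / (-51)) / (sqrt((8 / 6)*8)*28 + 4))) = -3643304*sqrt(6) / 2475 - 130118 / 825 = -3763.47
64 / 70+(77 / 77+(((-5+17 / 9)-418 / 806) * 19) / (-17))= 12885878 / 2158065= 5.97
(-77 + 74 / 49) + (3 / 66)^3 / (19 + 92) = -4371951623 / 57914472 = -75.49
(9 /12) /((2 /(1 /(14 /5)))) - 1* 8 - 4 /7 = -8.44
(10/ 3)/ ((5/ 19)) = 38/ 3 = 12.67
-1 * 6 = -6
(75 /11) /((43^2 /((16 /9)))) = 400 /61017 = 0.01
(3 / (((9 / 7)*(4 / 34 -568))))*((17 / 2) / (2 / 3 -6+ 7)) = -2023 / 96540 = -0.02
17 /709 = 0.02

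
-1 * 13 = -13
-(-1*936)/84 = 78/7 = 11.14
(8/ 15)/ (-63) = -8/ 945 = -0.01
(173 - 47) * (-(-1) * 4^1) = 504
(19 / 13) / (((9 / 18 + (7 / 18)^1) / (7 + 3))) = 855 / 52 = 16.44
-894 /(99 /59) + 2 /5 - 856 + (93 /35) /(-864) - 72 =-161928149 /110880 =-1460.39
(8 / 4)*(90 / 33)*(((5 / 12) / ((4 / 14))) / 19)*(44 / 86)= 175 / 817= 0.21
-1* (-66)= 66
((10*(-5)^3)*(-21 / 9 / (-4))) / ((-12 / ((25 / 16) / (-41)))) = -109375 / 47232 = -2.32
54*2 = 108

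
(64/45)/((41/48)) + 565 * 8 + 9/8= 22252127/4920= 4522.79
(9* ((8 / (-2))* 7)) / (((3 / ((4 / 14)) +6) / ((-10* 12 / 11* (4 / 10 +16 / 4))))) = 8064 / 11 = 733.09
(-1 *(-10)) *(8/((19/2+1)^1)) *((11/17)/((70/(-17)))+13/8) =11.18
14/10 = 1.40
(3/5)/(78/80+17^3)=24/196559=0.00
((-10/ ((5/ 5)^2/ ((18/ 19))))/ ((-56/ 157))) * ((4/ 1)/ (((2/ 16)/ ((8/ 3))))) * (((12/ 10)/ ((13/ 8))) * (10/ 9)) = 3215360/ 1729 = 1859.66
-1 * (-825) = 825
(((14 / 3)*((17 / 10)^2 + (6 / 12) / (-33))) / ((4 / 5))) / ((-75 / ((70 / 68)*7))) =-3254041 / 2019600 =-1.61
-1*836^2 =-698896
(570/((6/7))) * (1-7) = -3990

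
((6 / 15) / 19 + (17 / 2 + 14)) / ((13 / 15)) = 12837 / 494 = 25.99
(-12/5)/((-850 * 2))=3/2125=0.00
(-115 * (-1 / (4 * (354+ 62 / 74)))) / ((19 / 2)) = 4255 / 498902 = 0.01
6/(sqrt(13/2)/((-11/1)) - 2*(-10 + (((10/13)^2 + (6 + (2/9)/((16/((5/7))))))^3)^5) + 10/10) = -5810293607687518671024098347230660479773110817365118986727648777797616108852510332336989646887796201479303388029412280791078397481780926600294807613332703479332864/3818132945009560481623037079806390666988896031954528087463613587222352040999157891141301322504805698160256466901129254433925769756777891459355179240584831075090544619784983153 + 66984015751490804290302782659661119935705170990364243561234640112833850136526005820179284232123737481771252278698622269055332715265912846503852900352*sqrt(26)/3818132945009560481623037079806390666988896031954528087463613587222352040999157891141301322504805698160256466901129254433925769756777891459355179240584831075090544619784983153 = -0.00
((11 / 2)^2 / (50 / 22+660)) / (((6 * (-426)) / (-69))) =30613 / 24827280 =0.00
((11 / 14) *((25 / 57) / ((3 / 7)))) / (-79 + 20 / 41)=-11275 / 1100898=-0.01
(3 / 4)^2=0.56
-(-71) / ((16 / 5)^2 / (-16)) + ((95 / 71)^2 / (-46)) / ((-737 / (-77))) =-13789026675 / 124290896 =-110.94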